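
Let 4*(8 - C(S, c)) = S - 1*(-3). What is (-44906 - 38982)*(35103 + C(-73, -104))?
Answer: -2946859608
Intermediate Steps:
C(S, c) = 29/4 - S/4 (C(S, c) = 8 - (S - 1*(-3))/4 = 8 - (S + 3)/4 = 8 - (3 + S)/4 = 8 + (-3/4 - S/4) = 29/4 - S/4)
(-44906 - 38982)*(35103 + C(-73, -104)) = (-44906 - 38982)*(35103 + (29/4 - 1/4*(-73))) = -83888*(35103 + (29/4 + 73/4)) = -83888*(35103 + 51/2) = -83888*70257/2 = -2946859608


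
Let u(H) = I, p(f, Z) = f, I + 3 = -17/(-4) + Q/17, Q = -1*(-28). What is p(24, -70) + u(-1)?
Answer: 1829/68 ≈ 26.897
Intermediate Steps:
Q = 28
I = 197/68 (I = -3 + (-17/(-4) + 28/17) = -3 + (-17*(-¼) + 28*(1/17)) = -3 + (17/4 + 28/17) = -3 + 401/68 = 197/68 ≈ 2.8971)
u(H) = 197/68
p(24, -70) + u(-1) = 24 + 197/68 = 1829/68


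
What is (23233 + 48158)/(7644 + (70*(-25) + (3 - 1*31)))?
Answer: 71391/5866 ≈ 12.170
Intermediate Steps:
(23233 + 48158)/(7644 + (70*(-25) + (3 - 1*31))) = 71391/(7644 + (-1750 + (3 - 31))) = 71391/(7644 + (-1750 - 28)) = 71391/(7644 - 1778) = 71391/5866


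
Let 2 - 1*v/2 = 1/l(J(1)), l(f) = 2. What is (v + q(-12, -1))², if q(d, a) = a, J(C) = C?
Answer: 4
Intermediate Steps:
v = 3 (v = 4 - 2/2 = 4 - 2*½ = 4 - 1 = 3)
(v + q(-12, -1))² = (3 - 1)² = 2² = 4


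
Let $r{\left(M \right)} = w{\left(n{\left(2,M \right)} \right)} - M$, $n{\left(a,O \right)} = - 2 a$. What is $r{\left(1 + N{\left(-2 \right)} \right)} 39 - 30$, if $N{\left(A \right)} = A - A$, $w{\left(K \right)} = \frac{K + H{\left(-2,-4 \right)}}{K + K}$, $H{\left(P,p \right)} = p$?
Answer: $-30$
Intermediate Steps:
$w{\left(K \right)} = \frac{-4 + K}{2 K}$ ($w{\left(K \right)} = \frac{K - 4}{K + K} = \frac{-4 + K}{2 K}$)
$N{\left(A \right)} = 0$
$r{\left(M \right)} = 1 - M$ ($r{\left(M \right)} = \frac{-4 - 4}{2 \left(\left(-2\right) 2\right)} - M = \frac{-4 - 4}{2 \left(-4\right)} - M = \frac{1}{2} \left(- \frac{1}{4}\right) \left(-8\right) - M = 1 - M$)
$r{\left(1 + N{\left(-2 \right)} \right)} 39 - 30 = \left(1 - \left(1 + 0\right)\right) 39 - 30 = \left(1 - 1\right) 39 - 30 = 0 \cdot 39 - 30 = 0 - 30 = -30$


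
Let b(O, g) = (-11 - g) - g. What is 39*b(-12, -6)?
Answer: 39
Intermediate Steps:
b(O, g) = -11 - 2*g
39*b(-12, -6) = 39*(-11 - 2*(-6)) = 39*(-11 + 12) = 39*1 = 39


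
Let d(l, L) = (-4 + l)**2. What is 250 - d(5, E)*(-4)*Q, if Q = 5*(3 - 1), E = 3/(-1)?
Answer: 290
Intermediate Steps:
E = -3 (E = 3*(-1) = -3)
Q = 10 (Q = 5*2 = 10)
250 - d(5, E)*(-4)*Q = 250 - (-4 + 5)**2*(-4)*10 = 250 - 1**2*(-4)*10 = 250 - 1*(-4)*10 = 250 - (-4)*10 = 250 - 1*(-40) = 250 + 40 = 290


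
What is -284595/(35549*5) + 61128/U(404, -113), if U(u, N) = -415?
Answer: -2196660657/14752835 ≈ -148.90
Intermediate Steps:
-284595/(35549*5) + 61128/U(404, -113) = -284595/(35549*5) + 61128/(-415) = -284595/177745 + 61128*(-1/415) = -284595*1/177745 - 61128/415 = -56919/35549 - 61128/415 = -2196660657/14752835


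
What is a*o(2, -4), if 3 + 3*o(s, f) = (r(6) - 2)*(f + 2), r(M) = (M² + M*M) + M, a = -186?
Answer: 9610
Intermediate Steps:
r(M) = M + 2*M² (r(M) = (M² + M²) + M = 2*M² + M = M + 2*M²)
o(s, f) = 149/3 + 76*f/3 (o(s, f) = -1 + ((6*(1 + 2*6) - 2)*(f + 2))/3 = -1 + ((6*(1 + 12) - 2)*(2 + f))/3 = -1 + ((6*13 - 2)*(2 + f))/3 = -1 + ((78 - 2)*(2 + f))/3 = -1 + (76*(2 + f))/3 = -1 + (152 + 76*f)/3 = -1 + (152/3 + 76*f/3) = 149/3 + 76*f/3)
a*o(2, -4) = -186*(149/3 + (76/3)*(-4)) = -186*(149/3 - 304/3) = -186*(-155/3) = 9610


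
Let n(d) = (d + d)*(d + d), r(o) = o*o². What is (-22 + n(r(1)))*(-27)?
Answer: 486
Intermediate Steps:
r(o) = o³
n(d) = 4*d² (n(d) = (2*d)*(2*d) = 4*d²)
(-22 + n(r(1)))*(-27) = (-22 + 4*(1³)²)*(-27) = (-22 + 4*1²)*(-27) = (-22 + 4*1)*(-27) = (-22 + 4)*(-27) = -18*(-27) = 486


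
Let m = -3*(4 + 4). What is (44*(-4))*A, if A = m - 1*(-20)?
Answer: 704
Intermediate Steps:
m = -24 (m = -3*8 = -24)
A = -4 (A = -24 - 1*(-20) = -24 + 20 = -4)
(44*(-4))*A = (44*(-4))*(-4) = -176*(-4) = 704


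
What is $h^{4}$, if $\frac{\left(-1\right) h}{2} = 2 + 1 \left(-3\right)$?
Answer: $16$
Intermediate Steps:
$h = 2$ ($h = - 2 \left(2 + 1 \left(-3\right)\right) = - 2 \left(2 - 3\right) = \left(-2\right) \left(-1\right) = 2$)
$h^{4} = 2^{4} = 16$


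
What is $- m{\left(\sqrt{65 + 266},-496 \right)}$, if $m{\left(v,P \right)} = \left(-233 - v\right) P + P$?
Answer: $-115072 - 496 \sqrt{331} \approx -1.241 \cdot 10^{5}$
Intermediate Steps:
$m{\left(v,P \right)} = P + P \left(-233 - v\right)$ ($m{\left(v,P \right)} = P \left(-233 - v\right) + P = P + P \left(-233 - v\right)$)
$- m{\left(\sqrt{65 + 266},-496 \right)} = - \left(-1\right) \left(-496\right) \left(232 + \sqrt{65 + 266}\right) = - \left(-1\right) \left(-496\right) \left(232 + \sqrt{331}\right) = - (115072 + 496 \sqrt{331}) = -115072 - 496 \sqrt{331}$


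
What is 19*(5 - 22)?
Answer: -323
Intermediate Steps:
19*(5 - 22) = 19*(-17) = -323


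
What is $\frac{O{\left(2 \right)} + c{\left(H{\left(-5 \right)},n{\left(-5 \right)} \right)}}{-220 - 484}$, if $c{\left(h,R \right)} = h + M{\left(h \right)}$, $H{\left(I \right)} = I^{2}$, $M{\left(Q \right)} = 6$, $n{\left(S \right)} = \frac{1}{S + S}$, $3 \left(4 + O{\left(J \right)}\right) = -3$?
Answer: $- \frac{13}{352} \approx -0.036932$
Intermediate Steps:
$O{\left(J \right)} = -5$ ($O{\left(J \right)} = -4 + \frac{1}{3} \left(-3\right) = -4 - 1 = -5$)
$n{\left(S \right)} = \frac{1}{2 S}$
$c{\left(h,R \right)} = 6 + h$ ($c{\left(h,R \right)} = h + 6 = 6 + h$)
$\frac{O{\left(2 \right)} + c{\left(H{\left(-5 \right)},n{\left(-5 \right)} \right)}}{-220 - 484} = \frac{-5 + \left(6 + \left(-5\right)^{2}\right)}{-220 - 484} = \frac{-5 + \left(6 + 25\right)}{-704} = \left(-5 + 31\right) \left(- \frac{1}{704}\right) = 26 \left(- \frac{1}{704}\right) = - \frac{13}{352}$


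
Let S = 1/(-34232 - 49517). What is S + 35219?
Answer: 2949556030/83749 ≈ 35219.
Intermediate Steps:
S = -1/83749 (S = 1/(-83749) = -1/83749 ≈ -1.1940e-5)
S + 35219 = -1/83749 + 35219 = 2949556030/83749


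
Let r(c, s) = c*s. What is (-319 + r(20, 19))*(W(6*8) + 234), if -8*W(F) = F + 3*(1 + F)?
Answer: 102297/8 ≈ 12787.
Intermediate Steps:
W(F) = -3/8 - F/2 (W(F) = -(F + 3*(1 + F))/8 = -(F + (3 + 3*F))/8 = -(3 + 4*F)/8 = -3/8 - F/2)
(-319 + r(20, 19))*(W(6*8) + 234) = (-319 + 20*19)*((-3/8 - 3*8) + 234) = (-319 + 380)*((-3/8 - 1/2*48) + 234) = 61*((-3/8 - 24) + 234) = 61*(-195/8 + 234) = 61*(1677/8) = 102297/8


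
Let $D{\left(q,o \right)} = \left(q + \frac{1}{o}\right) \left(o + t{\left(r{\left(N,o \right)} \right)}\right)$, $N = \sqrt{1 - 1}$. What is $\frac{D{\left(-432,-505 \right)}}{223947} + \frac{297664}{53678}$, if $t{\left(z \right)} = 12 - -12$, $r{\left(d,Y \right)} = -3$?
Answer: $\frac{19648254652519}{3035309334165} \approx 6.4732$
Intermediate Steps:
$N = 0$ ($N = \sqrt{0} = 0$)
$t{\left(z \right)} = 24$ ($t{\left(z \right)} = 12 + 12 = 24$)
$D{\left(q,o \right)} = \left(24 + o\right) \left(q + \frac{1}{o}\right)$ ($D{\left(q,o \right)} = \left(q + \frac{1}{o}\right) \left(o + 24\right) = \left(q + \frac{1}{o}\right) \left(24 + o\right) = \left(24 + o\right) \left(q + \frac{1}{o}\right)$)
$\frac{D{\left(-432,-505 \right)}}{223947} + \frac{297664}{53678} = \frac{1 + 24 \left(-432\right) + \frac{24}{-505} - -218160}{223947} + \frac{297664}{53678} = \left(1 - 10368 + 24 \left(- \frac{1}{505}\right) + 218160\right) \frac{1}{223947} + 297664 \cdot \frac{1}{53678} = \left(1 - 10368 - \frac{24}{505} + 218160\right) \frac{1}{223947} + \frac{148832}{26839} = \frac{104935441}{505} \cdot \frac{1}{223947} + \frac{148832}{26839} = \frac{104935441}{113093235} + \frac{148832}{26839} = \frac{19648254652519}{3035309334165}$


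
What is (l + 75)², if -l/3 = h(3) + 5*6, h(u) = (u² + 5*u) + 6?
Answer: 11025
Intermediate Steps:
h(u) = 6 + u² + 5*u
l = -180 (l = -3*((6 + 3² + 5*3) + 5*6) = -3*((6 + 9 + 15) + 30) = -3*(30 + 30) = -3*60 = -180)
(l + 75)² = (-180 + 75)² = (-105)² = 11025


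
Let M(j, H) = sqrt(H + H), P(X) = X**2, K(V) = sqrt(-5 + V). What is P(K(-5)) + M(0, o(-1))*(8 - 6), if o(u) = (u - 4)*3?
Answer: -10 + 2*I*sqrt(30) ≈ -10.0 + 10.954*I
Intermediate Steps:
o(u) = -12 + 3*u (o(u) = (-4 + u)*3 = -12 + 3*u)
M(j, H) = sqrt(2)*sqrt(H) (M(j, H) = sqrt(2*H) = sqrt(2)*sqrt(H))
P(K(-5)) + M(0, o(-1))*(8 - 6) = (sqrt(-5 - 5))**2 + (sqrt(2)*sqrt(-12 + 3*(-1)))*(8 - 6) = (sqrt(-10))**2 + (sqrt(2)*sqrt(-12 - 3))*2 = (I*sqrt(10))**2 + (sqrt(2)*sqrt(-15))*2 = -10 + (sqrt(2)*(I*sqrt(15)))*2 = -10 + (I*sqrt(30))*2 = -10 + 2*I*sqrt(30)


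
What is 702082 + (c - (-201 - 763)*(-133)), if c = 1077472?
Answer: 1651342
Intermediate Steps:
702082 + (c - (-201 - 763)*(-133)) = 702082 + (1077472 - (-201 - 763)*(-133)) = 702082 + (1077472 - (-964)*(-133)) = 702082 + (1077472 - 1*128212) = 702082 + (1077472 - 128212) = 702082 + 949260 = 1651342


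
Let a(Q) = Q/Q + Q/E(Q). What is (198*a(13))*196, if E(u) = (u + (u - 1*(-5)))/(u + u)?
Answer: 14320152/31 ≈ 4.6194e+5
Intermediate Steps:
E(u) = (5 + 2*u)/(2*u) (E(u) = (u + (u + 5))/((2*u)) = (u + (5 + u))*(1/(2*u)) = (5 + 2*u)*(1/(2*u)) = (5 + 2*u)/(2*u))
a(Q) = 1 + Q**2/(5/2 + Q) (a(Q) = Q/Q + Q/(((5/2 + Q)/Q)) = 1 + Q*(Q/(5/2 + Q)) = 1 + Q**2/(5/2 + Q))
(198*a(13))*196 = (198*((5 + 2*13 + 2*13**2)/(5 + 2*13)))*196 = (198*((5 + 26 + 2*169)/(5 + 26)))*196 = (198*((5 + 26 + 338)/31))*196 = (198*((1/31)*369))*196 = (198*(369/31))*196 = (73062/31)*196 = 14320152/31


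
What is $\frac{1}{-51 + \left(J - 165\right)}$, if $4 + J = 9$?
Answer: $- \frac{1}{211} \approx -0.0047393$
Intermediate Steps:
$J = 5$ ($J = -4 + 9 = 5$)
$\frac{1}{-51 + \left(J - 165\right)} = \frac{1}{-51 + \left(5 - 165\right)} = \frac{1}{-51 - 160} = \frac{1}{-211} = - \frac{1}{211}$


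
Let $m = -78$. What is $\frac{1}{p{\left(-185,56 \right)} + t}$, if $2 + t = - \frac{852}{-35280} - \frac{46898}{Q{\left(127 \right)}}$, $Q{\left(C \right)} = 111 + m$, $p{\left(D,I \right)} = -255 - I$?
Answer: $- \frac{10780}{18693893} \approx -0.00057666$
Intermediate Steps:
$Q{\left(C \right)} = 33$ ($Q{\left(C \right)} = 111 - 78 = 33$)
$t = - \frac{15341313}{10780}$ ($t = -2 - \left(- \frac{71}{2940} + \frac{46898}{33}\right) = -2 - \frac{15319753}{10780} = - \frac{15341313}{10780} \approx -1423.1$)
$\frac{1}{p{\left(-185,56 \right)} + t} = \frac{1}{\left(-255 - 56\right) - \frac{15341313}{10780}} = \frac{1}{-311 - \frac{15341313}{10780}} = \frac{1}{- \frac{18693893}{10780}} = - \frac{10780}{18693893}$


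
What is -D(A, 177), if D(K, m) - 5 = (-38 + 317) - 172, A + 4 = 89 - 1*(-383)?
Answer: -112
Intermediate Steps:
A = 468 (A = -4 + (89 - 1*(-383)) = -4 + (89 + 383) = -4 + 472 = 468)
D(K, m) = 112 (D(K, m) = 5 + ((-38 + 317) - 172) = 5 + (279 - 172) = 5 + 107 = 112)
-D(A, 177) = -1*112 = -112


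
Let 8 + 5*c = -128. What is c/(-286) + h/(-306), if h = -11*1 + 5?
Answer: 4183/36465 ≈ 0.11471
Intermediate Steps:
c = -136/5 (c = -8/5 + (1/5)*(-128) = -8/5 - 128/5 = -136/5 ≈ -27.200)
h = -6 (h = -11 + 5 = -6)
c/(-286) + h/(-306) = -136/5/(-286) - 6/(-306) = -136/5*(-1/286) - 6*(-1/306) = 68/715 + 1/51 = 4183/36465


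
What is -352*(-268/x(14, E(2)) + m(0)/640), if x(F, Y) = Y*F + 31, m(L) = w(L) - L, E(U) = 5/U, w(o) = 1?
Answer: 85727/60 ≈ 1428.8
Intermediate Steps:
m(L) = 1 - L
x(F, Y) = 31 + F*Y (x(F, Y) = F*Y + 31 = 31 + F*Y)
-352*(-268/x(14, E(2)) + m(0)/640) = -352*(-268/(31 + 14*(5/2)) + (1 - 1*0)/640) = -352*(-268/(31 + 14*(5*(½))) + (1 + 0)*(1/640)) = -352*(-268/(31 + 14*(5/2)) + 1*(1/640)) = -352*(-268/(31 + 35) + 1/640) = -352*(-268/66 + 1/640) = -352*(-268*1/66 + 1/640) = -352*(-134/33 + 1/640) = -352*(-85727/21120) = 85727/60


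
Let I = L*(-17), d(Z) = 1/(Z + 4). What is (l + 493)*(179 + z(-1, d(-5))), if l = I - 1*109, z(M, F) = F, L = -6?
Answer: 86508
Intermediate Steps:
d(Z) = 1/(4 + Z)
I = 102 (I = -6*(-17) = 102)
l = -7 (l = 102 - 1*109 = 102 - 109 = -7)
(l + 493)*(179 + z(-1, d(-5))) = (-7 + 493)*(179 + 1/(4 - 5)) = 486*(179 + 1/(-1)) = 486*(179 - 1) = 486*178 = 86508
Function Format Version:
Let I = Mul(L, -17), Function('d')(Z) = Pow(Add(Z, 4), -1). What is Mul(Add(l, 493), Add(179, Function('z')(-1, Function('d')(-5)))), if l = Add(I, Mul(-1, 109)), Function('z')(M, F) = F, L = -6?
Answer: 86508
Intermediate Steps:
Function('d')(Z) = Pow(Add(4, Z), -1)
I = 102 (I = Mul(-6, -17) = 102)
l = -7 (l = Add(102, Mul(-1, 109)) = Add(102, -109) = -7)
Mul(Add(l, 493), Add(179, Function('z')(-1, Function('d')(-5)))) = Mul(Add(-7, 493), Add(179, Pow(Add(4, -5), -1))) = Mul(486, Add(179, Pow(-1, -1))) = Mul(486, Add(179, -1)) = Mul(486, 178) = 86508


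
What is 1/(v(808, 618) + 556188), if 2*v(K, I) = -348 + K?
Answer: 1/556418 ≈ 1.7972e-6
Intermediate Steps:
v(K, I) = -174 + K/2 (v(K, I) = (-348 + K)/2 = -174 + K/2)
1/(v(808, 618) + 556188) = 1/((-174 + (1/2)*808) + 556188) = 1/((-174 + 404) + 556188) = 1/(230 + 556188) = 1/556418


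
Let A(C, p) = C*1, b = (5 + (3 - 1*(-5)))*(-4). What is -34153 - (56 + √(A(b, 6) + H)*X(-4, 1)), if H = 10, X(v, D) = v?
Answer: -34209 + 4*I*√42 ≈ -34209.0 + 25.923*I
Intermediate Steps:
b = -52 (b = (5 + (3 + 5))*(-4) = (5 + 8)*(-4) = 13*(-4) = -52)
A(C, p) = C
-34153 - (56 + √(A(b, 6) + H)*X(-4, 1)) = -34153 - (56 + √(-52 + 10)*(-4)) = -34153 - (56 + √(-42)*(-4)) = -34153 - (56 + (I*√42)*(-4)) = -34153 - (56 - 4*I*√42) = -34153 + (-56 + 4*I*√42) = -34209 + 4*I*√42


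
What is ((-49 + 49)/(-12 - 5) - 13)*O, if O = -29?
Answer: 377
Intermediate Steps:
((-49 + 49)/(-12 - 5) - 13)*O = ((-49 + 49)/(-12 - 5) - 13)*(-29) = (0/(-17) - 13)*(-29) = (0*(-1/17) - 13)*(-29) = (0 - 13)*(-29) = -13*(-29) = 377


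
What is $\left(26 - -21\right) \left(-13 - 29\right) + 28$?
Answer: $-1946$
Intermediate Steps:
$\left(26 - -21\right) \left(-13 - 29\right) + 28 = \left(26 + 21\right) \left(-13 - 29\right) + 28 = 47 \left(-42\right) + 28 = -1974 + 28 = -1946$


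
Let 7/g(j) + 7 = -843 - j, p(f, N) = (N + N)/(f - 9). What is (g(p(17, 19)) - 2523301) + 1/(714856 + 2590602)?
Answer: -2193595027532839/869335454 ≈ -2.5233e+6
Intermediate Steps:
p(f, N) = 2*N/(-9 + f) (p(f, N) = (2*N)/(-9 + f) = 2*N/(-9 + f))
g(j) = 7/(-850 - j) (g(j) = 7/(-7 + (-843 - j)) = 7/(-850 - j))
(g(p(17, 19)) - 2523301) + 1/(714856 + 2590602) = (-7/(850 + 2*19/(-9 + 17)) - 2523301) + 1/(714856 + 2590602) = (-7/(850 + 2*19/8) - 2523301) + 1/3305458 = (-7/(850 + 2*19*(1/8)) - 2523301) + 1/3305458 = (-7/(850 + 19/4) - 2523301) + 1/3305458 = (-7/3419/4 - 2523301) + 1/3305458 = (-7*4/3419 - 2523301) + 1/3305458 = (-28/3419 - 2523301) + 1/3305458 = -8627166147/3419 + 1/3305458 = -2193595027532839/869335454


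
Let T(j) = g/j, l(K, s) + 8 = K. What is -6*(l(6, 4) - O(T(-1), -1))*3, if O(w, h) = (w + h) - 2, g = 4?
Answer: -90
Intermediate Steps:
l(K, s) = -8 + K
T(j) = 4/j
O(w, h) = -2 + h + w (O(w, h) = (h + w) - 2 = -2 + h + w)
-6*(l(6, 4) - O(T(-1), -1))*3 = -6*((-8 + 6) - (-2 - 1 + 4/(-1)))*3 = -6*(-2 - (-2 - 1 + 4*(-1)))*3 = -6*(-2 - (-2 - 1 - 4))*3 = -6*(-2 - 1*(-7))*3 = -6*(-2 + 7)*3 = -6*5*3 = -30*3 = -90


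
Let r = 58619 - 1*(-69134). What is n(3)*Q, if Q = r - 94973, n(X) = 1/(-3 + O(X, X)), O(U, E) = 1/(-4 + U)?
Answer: -8195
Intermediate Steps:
r = 127753 (r = 58619 + 69134 = 127753)
n(X) = 1/(-3 + 1/(-4 + X))
Q = 32780 (Q = 127753 - 94973 = 32780)
n(3)*Q = ((4 - 1*3)/(-13 + 3*3))*32780 = ((4 - 3)/(-13 + 9))*32780 = (1/(-4))*32780 = -¼*1*32780 = -¼*32780 = -8195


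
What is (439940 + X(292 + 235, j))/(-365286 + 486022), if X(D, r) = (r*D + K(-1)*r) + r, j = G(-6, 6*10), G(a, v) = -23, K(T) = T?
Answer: 8731/2464 ≈ 3.5434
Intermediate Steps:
j = -23
X(D, r) = D*r (X(D, r) = (r*D - r) + r = (D*r - r) + r = (-r + D*r) + r = D*r)
(439940 + X(292 + 235, j))/(-365286 + 486022) = (439940 + (292 + 235)*(-23))/(-365286 + 486022) = (439940 + 527*(-23))/120736 = (439940 - 12121)*(1/120736) = 427819*(1/120736) = 8731/2464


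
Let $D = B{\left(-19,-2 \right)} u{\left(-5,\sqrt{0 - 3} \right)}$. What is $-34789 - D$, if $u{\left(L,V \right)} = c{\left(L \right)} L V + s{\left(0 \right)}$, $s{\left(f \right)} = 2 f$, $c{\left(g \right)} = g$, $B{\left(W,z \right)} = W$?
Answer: $-34789 + 475 i \sqrt{3} \approx -34789.0 + 822.72 i$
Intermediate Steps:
$u{\left(L,V \right)} = V L^{2}$ ($u{\left(L,V \right)} = L L V + 2 \cdot 0 = L^{2} V + 0 = V L^{2} + 0 = V L^{2}$)
$D = - 475 i \sqrt{3}$ ($D = - 19 \sqrt{0 - 3} \left(-5\right)^{2} = - 19 \sqrt{0 + \left(-4 + 1\right)} 25 = - 19 \sqrt{0 - 3} \cdot 25 = - 19 \sqrt{-3} \cdot 25 = - 19 i \sqrt{3} \cdot 25 = - 19 \cdot 25 i \sqrt{3} = - 475 i \sqrt{3} \approx - 822.72 i$)
$-34789 - D = -34789 - - 475 i \sqrt{3} = -34789 + 475 i \sqrt{3}$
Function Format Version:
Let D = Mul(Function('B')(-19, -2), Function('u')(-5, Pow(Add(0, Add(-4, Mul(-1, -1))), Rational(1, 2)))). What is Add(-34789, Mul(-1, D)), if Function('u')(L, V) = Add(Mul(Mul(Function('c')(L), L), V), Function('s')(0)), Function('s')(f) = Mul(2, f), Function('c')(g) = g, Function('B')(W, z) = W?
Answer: Add(-34789, Mul(475, I, Pow(3, Rational(1, 2)))) ≈ Add(-34789., Mul(822.72, I))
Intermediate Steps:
Function('u')(L, V) = Mul(V, Pow(L, 2)) (Function('u')(L, V) = Add(Mul(Mul(L, L), V), Mul(2, 0)) = Add(Mul(Pow(L, 2), V), 0) = Add(Mul(V, Pow(L, 2)), 0) = Mul(V, Pow(L, 2)))
D = Mul(-475, I, Pow(3, Rational(1, 2))) (D = Mul(-19, Mul(Pow(Add(0, Add(-4, Mul(-1, -1))), Rational(1, 2)), Pow(-5, 2))) = Mul(-19, Mul(Pow(Add(0, Add(-4, 1)), Rational(1, 2)), 25)) = Mul(-19, Mul(Pow(Add(0, -3), Rational(1, 2)), 25)) = Mul(-19, Mul(Pow(-3, Rational(1, 2)), 25)) = Mul(-19, Mul(Mul(I, Pow(3, Rational(1, 2))), 25)) = Mul(-19, Mul(25, I, Pow(3, Rational(1, 2)))) = Mul(-475, I, Pow(3, Rational(1, 2))) ≈ Mul(-822.72, I))
Add(-34789, Mul(-1, D)) = Add(-34789, Mul(-1, Mul(-475, I, Pow(3, Rational(1, 2))))) = Add(-34789, Mul(475, I, Pow(3, Rational(1, 2))))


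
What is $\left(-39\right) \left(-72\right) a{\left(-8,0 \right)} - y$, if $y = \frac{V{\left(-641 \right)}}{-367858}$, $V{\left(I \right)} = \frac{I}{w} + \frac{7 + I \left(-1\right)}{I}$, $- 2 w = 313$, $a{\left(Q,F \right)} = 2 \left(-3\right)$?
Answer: $- \frac{621728721146867}{36902227057} \approx -16848.0$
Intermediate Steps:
$a{\left(Q,F \right)} = -6$
$w = - \frac{313}{2}$ ($w = \left(- \frac{1}{2}\right) 313 = - \frac{313}{2} \approx -156.5$)
$V{\left(I \right)} = - \frac{2 I}{313} + \frac{7 - I}{I}$ ($V{\left(I \right)} = \frac{I}{- \frac{313}{2}} + \frac{7 + I \left(-1\right)}{I} = I \left(- \frac{2}{313}\right) + \frac{7 - I}{I} = - \frac{2 I}{313} + \frac{7 - I}{I}$)
$y = - \frac{309469}{36902227057}$ ($y = \frac{-1 + \frac{7}{-641} - - \frac{1282}{313}}{-367858} = \left(-1 + 7 \left(- \frac{1}{641}\right) + \frac{1282}{313}\right) \left(- \frac{1}{367858}\right) = \left(-1 - \frac{7}{641} + \frac{1282}{313}\right) \left(- \frac{1}{367858}\right) = \frac{618938}{200633} \left(- \frac{1}{367858}\right) = - \frac{309469}{36902227057} \approx -8.3862 \cdot 10^{-6}$)
$\left(-39\right) \left(-72\right) a{\left(-8,0 \right)} - y = \left(-39\right) \left(-72\right) \left(-6\right) - - \frac{309469}{36902227057} = 2808 \left(-6\right) + \frac{309469}{36902227057} = -16848 + \frac{309469}{36902227057} = - \frac{621728721146867}{36902227057}$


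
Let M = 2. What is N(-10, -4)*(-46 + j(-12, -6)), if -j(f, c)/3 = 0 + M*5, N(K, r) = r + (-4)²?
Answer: -912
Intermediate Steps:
N(K, r) = 16 + r (N(K, r) = r + 16 = 16 + r)
j(f, c) = -30 (j(f, c) = -3*(0 + 2*5) = -3*(0 + 10) = -3*10 = -30)
N(-10, -4)*(-46 + j(-12, -6)) = (16 - 4)*(-46 - 30) = 12*(-76) = -912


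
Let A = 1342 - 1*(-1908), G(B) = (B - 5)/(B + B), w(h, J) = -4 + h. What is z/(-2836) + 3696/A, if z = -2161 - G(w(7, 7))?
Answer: 13128017/6912750 ≈ 1.8991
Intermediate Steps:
G(B) = (-5 + B)/(2*B) (G(B) = (-5 + B)/((2*B)) = (-5 + B)*(1/(2*B)) = (-5 + B)/(2*B))
A = 3250 (A = 1342 + 1908 = 3250)
z = -6482/3 (z = -2161 - (-5 + (-4 + 7))/(2*(-4 + 7)) = -2161 - (-5 + 3)/(2*3) = -2161 - (-2)/(2*3) = -2161 - 1*(-⅓) = -2161 + ⅓ = -6482/3 ≈ -2160.7)
z/(-2836) + 3696/A = -6482/3/(-2836) + 3696/3250 = -6482/3*(-1/2836) + 3696*(1/3250) = 3241/4254 + 1848/1625 = 13128017/6912750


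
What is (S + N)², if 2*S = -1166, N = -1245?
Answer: 3341584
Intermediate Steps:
S = -583 (S = (½)*(-1166) = -583)
(S + N)² = (-583 - 1245)² = (-1828)² = 3341584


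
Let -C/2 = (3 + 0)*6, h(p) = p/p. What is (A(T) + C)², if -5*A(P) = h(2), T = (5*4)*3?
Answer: 32761/25 ≈ 1310.4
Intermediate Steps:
h(p) = 1
T = 60 (T = 20*3 = 60)
C = -36 (C = -2*(3 + 0)*6 = -6*6 = -2*18 = -36)
A(P) = -⅕ (A(P) = -⅕*1 = -⅕)
(A(T) + C)² = (-⅕ - 36)² = (-181/5)² = 32761/25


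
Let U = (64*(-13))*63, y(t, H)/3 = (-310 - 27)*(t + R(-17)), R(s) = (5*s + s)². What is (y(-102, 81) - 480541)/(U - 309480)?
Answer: 10895863/361896 ≈ 30.108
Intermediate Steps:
R(s) = 36*s² (R(s) = (6*s)² = 36*s²)
y(t, H) = -10518444 - 1011*t (y(t, H) = 3*((-310 - 27)*(t + 36*(-17)²)) = 3*(-337*(t + 36*289)) = 3*(-337*(t + 10404)) = 3*(-337*(10404 + t)) = 3*(-3506148 - 337*t) = -10518444 - 1011*t)
U = -52416 (U = -832*63 = -52416)
(y(-102, 81) - 480541)/(U - 309480) = ((-10518444 - 1011*(-102)) - 480541)/(-52416 - 309480) = ((-10518444 + 103122) - 480541)/(-361896) = (-10415322 - 480541)*(-1/361896) = -10895863*(-1/361896) = 10895863/361896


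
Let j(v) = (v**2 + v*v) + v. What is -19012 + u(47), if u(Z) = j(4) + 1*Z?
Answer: -18929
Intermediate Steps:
j(v) = v + 2*v**2 (j(v) = (v**2 + v**2) + v = 2*v**2 + v = v + 2*v**2)
u(Z) = 36 + Z (u(Z) = 4*(1 + 2*4) + 1*Z = 4*(1 + 8) + Z = 4*9 + Z = 36 + Z)
-19012 + u(47) = -19012 + (36 + 47) = -19012 + 83 = -18929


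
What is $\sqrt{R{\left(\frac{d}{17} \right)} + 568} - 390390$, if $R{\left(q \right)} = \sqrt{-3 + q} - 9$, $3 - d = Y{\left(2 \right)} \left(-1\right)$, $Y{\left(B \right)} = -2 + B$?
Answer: $-390390 + \frac{\sqrt{161551 + 68 i \sqrt{51}}}{17} \approx -3.9037 \cdot 10^{5} + 0.035535 i$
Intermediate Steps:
$d = 3$ ($d = 3 - \left(-2 + 2\right) \left(-1\right) = 3 - 0 \left(-1\right) = 3 - 0 = 3 + 0 = 3$)
$R{\left(q \right)} = -9 + \sqrt{-3 + q}$
$\sqrt{R{\left(\frac{d}{17} \right)} + 568} - 390390 = \sqrt{\left(-9 + \sqrt{-3 + \frac{3}{17}}\right) + 568} - 390390 = \sqrt{\left(-9 + \sqrt{- \frac{48}{17}}\right) + 568} - 390390 = \sqrt{\left(-9 + \frac{4 i \sqrt{51}}{17}\right) + 568} - 390390 = \sqrt{559 + \frac{4 i \sqrt{51}}{17}} - 390390 = -390390 + \sqrt{559 + \frac{4 i \sqrt{51}}{17}}$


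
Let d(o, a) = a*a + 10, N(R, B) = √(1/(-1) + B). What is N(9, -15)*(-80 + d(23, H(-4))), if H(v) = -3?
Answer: -244*I ≈ -244.0*I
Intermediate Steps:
N(R, B) = √(-1 + B)
d(o, a) = 10 + a² (d(o, a) = a² + 10 = 10 + a²)
N(9, -15)*(-80 + d(23, H(-4))) = √(-1 - 15)*(-80 + (10 + (-3)²)) = √(-16)*(-80 + (10 + 9)) = (4*I)*(-80 + 19) = (4*I)*(-61) = -244*I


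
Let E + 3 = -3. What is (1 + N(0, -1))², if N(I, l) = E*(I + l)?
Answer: 49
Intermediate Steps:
E = -6 (E = -3 - 3 = -6)
N(I, l) = -6*I - 6*l (N(I, l) = -6*(I + l) = -6*I - 6*l)
(1 + N(0, -1))² = (1 + (-6*0 - 6*(-1)))² = (1 + (0 + 6))² = (1 + 6)² = 7² = 49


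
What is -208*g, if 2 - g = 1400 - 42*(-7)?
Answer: 351936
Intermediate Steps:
g = -1692 (g = 2 - (1400 - 42*(-7)) = 2 - (1400 + 294) = 2 - 1*1694 = 2 - 1694 = -1692)
-208*g = -208*(-1692) = 351936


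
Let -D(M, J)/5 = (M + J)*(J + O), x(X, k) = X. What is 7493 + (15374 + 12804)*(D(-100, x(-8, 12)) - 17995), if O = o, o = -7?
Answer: -735297417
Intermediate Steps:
O = -7
D(M, J) = -5*(-7 + J)*(J + M) (D(M, J) = -5*(M + J)*(J - 7) = -5*(J + M)*(-7 + J) = -5*(-7 + J)*(J + M))
7493 + (15374 + 12804)*(D(-100, x(-8, 12)) - 17995) = 7493 + (15374 + 12804)*((-5*(-8)² + 35*(-8) + 35*(-100) - 5*(-8)*(-100)) - 17995) = 7493 + 28178*((-5*64 - 280 - 3500 - 4000) - 17995) = 7493 + 28178*((-320 - 280 - 3500 - 4000) - 17995) = 7493 + 28178*(-8100 - 17995) = 7493 + 28178*(-26095) = 7493 - 735304910 = -735297417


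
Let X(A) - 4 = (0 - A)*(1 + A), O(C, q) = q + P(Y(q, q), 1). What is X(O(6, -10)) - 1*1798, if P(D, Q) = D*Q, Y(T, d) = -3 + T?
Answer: -2300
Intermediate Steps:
O(C, q) = -3 + 2*q (O(C, q) = q + (-3 + q)*1 = q + (-3 + q) = -3 + 2*q)
X(A) = 4 - A*(1 + A) (X(A) = 4 + (0 - A)*(1 + A) = 4 + (-A)*(1 + A) = 4 - A*(1 + A))
X(O(6, -10)) - 1*1798 = (4 - (-3 + 2*(-10)) - (-3 + 2*(-10))²) - 1*1798 = (4 - (-3 - 20) - (-3 - 20)²) - 1798 = (4 - 1*(-23) - 1*(-23)²) - 1798 = (4 + 23 - 1*529) - 1798 = (4 + 23 - 529) - 1798 = -502 - 1798 = -2300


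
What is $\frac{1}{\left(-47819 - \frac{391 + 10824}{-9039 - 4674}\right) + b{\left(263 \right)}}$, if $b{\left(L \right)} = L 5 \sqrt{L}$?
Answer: $- \frac{8992035527916}{344461904009107249} - \frac{247280975235 \sqrt{263}}{344461904009107249} \approx -3.7747 \cdot 10^{-5}$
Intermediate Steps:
$b{\left(L \right)} = 5 L^{\frac{3}{2}}$ ($b{\left(L \right)} = 5 L \sqrt{L} = 5 L^{\frac{3}{2}}$)
$\frac{1}{\left(-47819 - \frac{391 + 10824}{-9039 - 4674}\right) + b{\left(263 \right)}} = \frac{1}{\left(-47819 - \frac{391 + 10824}{-9039 - 4674}\right) + 5 \cdot 263^{\frac{3}{2}}} = \frac{1}{\left(-47819 - \frac{11215}{-13713}\right) + 5 \cdot 263 \sqrt{263}} = \frac{1}{\left(-47819 - 11215 \left(- \frac{1}{13713}\right)\right) + 1315 \sqrt{263}} = \frac{1}{\left(-47819 - - \frac{11215}{13713}\right) + 1315 \sqrt{263}} = \frac{1}{\left(-47819 + \frac{11215}{13713}\right) + 1315 \sqrt{263}} = \frac{1}{- \frac{655730732}{13713} + 1315 \sqrt{263}}$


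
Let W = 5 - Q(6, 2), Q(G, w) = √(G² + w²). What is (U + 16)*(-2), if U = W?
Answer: -42 + 4*√10 ≈ -29.351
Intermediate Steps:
W = 5 - 2*√10 (W = 5 - √(6² + 2²) = 5 - √(36 + 4) = 5 - √40 = 5 - 2*√10 ≈ -1.3246)
U = 5 - 2*√10 ≈ -1.3246
(U + 16)*(-2) = ((5 - 2*√10) + 16)*(-2) = (21 - 2*√10)*(-2) = -42 + 4*√10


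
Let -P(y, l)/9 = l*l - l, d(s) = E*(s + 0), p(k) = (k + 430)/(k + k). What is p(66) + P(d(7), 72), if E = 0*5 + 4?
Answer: -1518140/33 ≈ -46004.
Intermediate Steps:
E = 4 (E = 0 + 4 = 4)
p(k) = (430 + k)/(2*k) (p(k) = (430 + k)/((2*k)) = (430 + k)*(1/(2*k)) = (430 + k)/(2*k))
d(s) = 4*s (d(s) = 4*(s + 0) = 4*s)
P(y, l) = -9*l**2 + 9*l (P(y, l) = -9*(l*l - l) = -9*(l**2 - l) = -9*l**2 + 9*l)
p(66) + P(d(7), 72) = (1/2)*(430 + 66)/66 + 9*72*(1 - 1*72) = (1/2)*(1/66)*496 + 9*72*(1 - 72) = 124/33 + 9*72*(-71) = 124/33 - 46008 = -1518140/33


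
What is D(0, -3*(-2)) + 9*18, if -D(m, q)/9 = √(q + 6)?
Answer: 162 - 18*√3 ≈ 130.82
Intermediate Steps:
D(m, q) = -9*√(6 + q) (D(m, q) = -9*√(q + 6) = -9*√(6 + q))
D(0, -3*(-2)) + 9*18 = -9*√(6 - 3*(-2)) + 9*18 = -9*√(6 + 6) + 162 = -18*√3 + 162 = 162 - 18*√3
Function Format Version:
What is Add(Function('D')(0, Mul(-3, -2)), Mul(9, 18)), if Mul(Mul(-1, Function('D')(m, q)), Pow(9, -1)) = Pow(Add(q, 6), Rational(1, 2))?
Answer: Add(162, Mul(-18, Pow(3, Rational(1, 2)))) ≈ 130.82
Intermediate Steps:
Function('D')(m, q) = Mul(-9, Pow(Add(6, q), Rational(1, 2))) (Function('D')(m, q) = Mul(-9, Pow(Add(q, 6), Rational(1, 2))) = Mul(-9, Pow(Add(6, q), Rational(1, 2))))
Add(Function('D')(0, Mul(-3, -2)), Mul(9, 18)) = Add(Mul(-9, Pow(Add(6, Mul(-3, -2)), Rational(1, 2))), Mul(9, 18)) = Add(Mul(-9, Pow(Add(6, 6), Rational(1, 2))), 162) = Add(Mul(-9, Pow(12, Rational(1, 2))), 162) = Add(Mul(-9, Mul(2, Pow(3, Rational(1, 2)))), 162) = Add(Mul(-18, Pow(3, Rational(1, 2))), 162) = Add(162, Mul(-18, Pow(3, Rational(1, 2))))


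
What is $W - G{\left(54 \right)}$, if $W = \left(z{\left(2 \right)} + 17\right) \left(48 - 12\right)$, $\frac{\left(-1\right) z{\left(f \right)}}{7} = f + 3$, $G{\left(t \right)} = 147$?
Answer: $-795$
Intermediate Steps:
$z{\left(f \right)} = -21 - 7 f$ ($z{\left(f \right)} = - 7 \left(f + 3\right) = - 7 \left(3 + f\right) = -21 - 7 f$)
$W = -648$ ($W = \left(\left(-21 - 14\right) + 17\right) \left(48 - 12\right) = \left(-35 + 17\right) 36 = \left(-18\right) 36 = -648$)
$W - G{\left(54 \right)} = -648 - 147 = -795$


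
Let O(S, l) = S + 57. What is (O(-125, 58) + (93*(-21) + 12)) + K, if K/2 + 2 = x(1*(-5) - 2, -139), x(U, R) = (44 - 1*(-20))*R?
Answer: -19805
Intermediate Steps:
O(S, l) = 57 + S
x(U, R) = 64*R (x(U, R) = (44 + 20)*R = 64*R)
K = -17796 (K = -4 + 2*(64*(-139)) = -4 + 2*(-8896) = -4 - 17792 = -17796)
(O(-125, 58) + (93*(-21) + 12)) + K = ((57 - 125) + (93*(-21) + 12)) - 17796 = (-68 + (-1953 + 12)) - 17796 = (-68 - 1941) - 17796 = -2009 - 17796 = -19805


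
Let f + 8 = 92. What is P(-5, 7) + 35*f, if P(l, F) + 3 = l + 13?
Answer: 2945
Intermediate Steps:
f = 84 (f = -8 + 92 = 84)
P(l, F) = 10 + l (P(l, F) = -3 + (l + 13) = -3 + (13 + l) = 10 + l)
P(-5, 7) + 35*f = (10 - 5) + 35*84 = 5 + 2940 = 2945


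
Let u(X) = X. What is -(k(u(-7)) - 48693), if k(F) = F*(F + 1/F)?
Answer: 48643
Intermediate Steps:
-(k(u(-7)) - 48693) = -((1 + (-7)**2) - 48693) = -((1 + 49) - 48693) = -(50 - 48693) = -1*(-48643) = 48643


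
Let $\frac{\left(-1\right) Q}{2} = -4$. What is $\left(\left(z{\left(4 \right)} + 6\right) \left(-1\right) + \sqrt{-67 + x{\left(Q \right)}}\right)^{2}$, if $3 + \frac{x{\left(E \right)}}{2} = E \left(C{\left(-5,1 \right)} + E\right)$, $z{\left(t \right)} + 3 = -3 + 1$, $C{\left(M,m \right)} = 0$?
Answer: $\left(-1 + \sqrt{55}\right)^{2} \approx 41.168$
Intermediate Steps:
$Q = 8$ ($Q = \left(-2\right) \left(-4\right) = 8$)
$z{\left(t \right)} = -5$ ($z{\left(t \right)} = -3 + \left(-3 + 1\right) = -3 - 2 = -5$)
$x{\left(E \right)} = -6 + 2 E^{2}$ ($x{\left(E \right)} = -6 + 2 E \left(0 + E\right) = -6 + 2 E E = -6 + 2 E^{2}$)
$\left(\left(z{\left(4 \right)} + 6\right) \left(-1\right) + \sqrt{-67 + x{\left(Q \right)}}\right)^{2} = \left(\left(-5 + 6\right) \left(-1\right) + \sqrt{-67 - \left(6 - 2 \cdot 8^{2}\right)}\right)^{2} = \left(1 \left(-1\right) + \sqrt{-67 + \left(-6 + 2 \cdot 64\right)}\right)^{2} = \left(-1 + \sqrt{-67 + \left(-6 + 128\right)}\right)^{2} = \left(-1 + \sqrt{-67 + 122}\right)^{2} = \left(-1 + \sqrt{55}\right)^{2}$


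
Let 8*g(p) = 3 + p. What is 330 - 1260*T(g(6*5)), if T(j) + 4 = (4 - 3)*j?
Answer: 345/2 ≈ 172.50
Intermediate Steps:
g(p) = 3/8 + p/8 (g(p) = (3 + p)/8 = 3/8 + p/8)
T(j) = -4 + j (T(j) = -4 + (4 - 3)*j = -4 + 1*j = -4 + j)
330 - 1260*T(g(6*5)) = 330 - 1260*(-4 + (3/8 + (6*5)/8)) = 330 - 1260*(-4 + (3/8 + (1/8)*30)) = 330 - 1260*(-4 + (3/8 + 15/4)) = 330 - 1260*(-4 + 33/8) = 330 - 1260*1/8 = 330 - 315/2 = 345/2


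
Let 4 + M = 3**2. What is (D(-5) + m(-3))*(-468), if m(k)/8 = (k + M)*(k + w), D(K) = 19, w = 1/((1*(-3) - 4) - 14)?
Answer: 97500/7 ≈ 13929.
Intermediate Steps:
w = -1/21 (w = 1/((-3 - 4) - 14) = 1/(-7 - 14) = 1/(-21) = -1/21 ≈ -0.047619)
M = 5 (M = -4 + 3**2 = -4 + 9 = 5)
m(k) = 8*(5 + k)*(-1/21 + k) (m(k) = 8*((k + 5)*(k - 1/21)) = 8*((5 + k)*(-1/21 + k)) = 8*(5 + k)*(-1/21 + k))
(D(-5) + m(-3))*(-468) = (19 + (-40/21 + 8*(-3)**2 + (832/21)*(-3)))*(-468) = (19 + (-40/21 + 8*9 - 832/7))*(-468) = (19 + (-40/21 + 72 - 832/7))*(-468) = (19 - 1024/21)*(-468) = -625/21*(-468) = 97500/7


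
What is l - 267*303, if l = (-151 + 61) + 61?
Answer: -80930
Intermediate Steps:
l = -29 (l = -90 + 61 = -29)
l - 267*303 = -29 - 267*303 = -29 - 80901 = -80930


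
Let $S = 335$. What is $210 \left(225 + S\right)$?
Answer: $117600$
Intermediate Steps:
$210 \left(225 + S\right) = 210 \left(225 + 335\right) = 210 \cdot 560 = 117600$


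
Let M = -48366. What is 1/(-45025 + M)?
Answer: -1/93391 ≈ -1.0708e-5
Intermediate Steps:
1/(-45025 + M) = 1/(-45025 - 48366) = 1/(-93391) = -1/93391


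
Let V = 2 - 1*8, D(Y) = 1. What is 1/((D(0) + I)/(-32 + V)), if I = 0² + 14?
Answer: -38/15 ≈ -2.5333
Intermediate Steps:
I = 14 (I = 0 + 14 = 14)
V = -6 (V = 2 - 8 = -6)
1/((D(0) + I)/(-32 + V)) = 1/((1 + 14)/(-32 - 6)) = 1/(15/(-38)) = 1/(15*(-1/38)) = 1/(-15/38) = -38/15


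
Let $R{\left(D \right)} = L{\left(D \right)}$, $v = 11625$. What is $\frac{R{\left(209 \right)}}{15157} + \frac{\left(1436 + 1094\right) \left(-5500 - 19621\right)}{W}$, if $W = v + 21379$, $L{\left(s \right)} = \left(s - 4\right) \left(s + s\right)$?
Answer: $- \frac{480246074825}{250120814} \approx -1920.1$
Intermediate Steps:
$L{\left(s \right)} = 2 s \left(-4 + s\right)$ ($L{\left(s \right)} = \left(-4 + s\right) 2 s = 2 s \left(-4 + s\right)$)
$R{\left(D \right)} = 2 D \left(-4 + D\right)$
$W = 33004$ ($W = 11625 + 21379 = 33004$)
$\frac{R{\left(209 \right)}}{15157} + \frac{\left(1436 + 1094\right) \left(-5500 - 19621\right)}{W} = \frac{2 \cdot 209 \left(-4 + 209\right)}{15157} + \frac{\left(1436 + 1094\right) \left(-5500 - 19621\right)}{33004} = 2 \cdot 209 \cdot 205 \cdot \frac{1}{15157} + 2530 \left(-25121\right) \frac{1}{33004} = 85690 \cdot \frac{1}{15157} - \frac{31778065}{16502} = \frac{85690}{15157} - \frac{31778065}{16502} = - \frac{480246074825}{250120814}$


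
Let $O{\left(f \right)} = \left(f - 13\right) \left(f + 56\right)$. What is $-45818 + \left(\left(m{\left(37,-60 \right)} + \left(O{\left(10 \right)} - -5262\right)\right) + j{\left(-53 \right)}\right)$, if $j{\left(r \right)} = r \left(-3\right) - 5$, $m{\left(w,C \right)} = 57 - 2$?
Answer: $-40545$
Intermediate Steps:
$O{\left(f \right)} = \left(-13 + f\right) \left(56 + f\right)$
$m{\left(w,C \right)} = 55$
$j{\left(r \right)} = -5 - 3 r$ ($j{\left(r \right)} = - 3 r - 5 = -5 - 3 r$)
$-45818 + \left(\left(m{\left(37,-60 \right)} + \left(O{\left(10 \right)} - -5262\right)\right) + j{\left(-53 \right)}\right) = -45818 + \left(\left(55 + \left(\left(-728 + 10^{2} + 43 \cdot 10\right) - -5262\right)\right) - -154\right) = -45818 + \left(\left(55 + \left(\left(-728 + 100 + 430\right) + 5262\right)\right) + \left(-5 + 159\right)\right) = -45818 + \left(\left(55 + \left(-198 + 5262\right)\right) + 154\right) = -45818 + \left(\left(55 + 5064\right) + 154\right) = -45818 + \left(5119 + 154\right) = -45818 + 5273 = -40545$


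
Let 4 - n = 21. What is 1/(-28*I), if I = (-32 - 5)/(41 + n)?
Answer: 6/259 ≈ 0.023166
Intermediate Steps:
n = -17 (n = 4 - 1*21 = 4 - 21 = -17)
I = -37/24 (I = (-32 - 5)/(41 - 17) = -37/24 ≈ -1.5417)
1/(-28*I) = 1/(-28*(-37/24)) = 1/(259/6) = 6/259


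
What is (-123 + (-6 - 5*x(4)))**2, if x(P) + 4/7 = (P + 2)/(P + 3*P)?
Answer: 51394561/3136 ≈ 16389.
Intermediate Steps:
x(P) = -4/7 + (2 + P)/(4*P) (x(P) = -4/7 + (P + 2)/(P + 3*P) = -4/7 + (2 + P)/((4*P)) = -4/7 + (2 + P)*(1/(4*P)) = -4/7 + (2 + P)/(4*P))
(-123 + (-6 - 5*x(4)))**2 = (-123 + (-6 - 5*(14 - 9*4)/(28*4)))**2 = (-123 + (-6 - 5*(14 - 36)/(28*4)))**2 = (-123 + (-6 - 5*(-22)/(28*4)))**2 = (-123 + (-6 - 5*(-11/56)))**2 = (-123 + (-6 + 55/56))**2 = (-123 - 281/56)**2 = (-7169/56)**2 = 51394561/3136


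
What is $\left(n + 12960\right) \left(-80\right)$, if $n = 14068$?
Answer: $-2162240$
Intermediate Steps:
$\left(n + 12960\right) \left(-80\right) = \left(14068 + 12960\right) \left(-80\right) = 27028 \left(-80\right) = -2162240$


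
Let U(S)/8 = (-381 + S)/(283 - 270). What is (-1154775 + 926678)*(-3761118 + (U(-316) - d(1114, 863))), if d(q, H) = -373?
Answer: 11152862348317/13 ≈ 8.5791e+11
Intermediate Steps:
U(S) = -3048/13 + 8*S/13 (U(S) = 8*((-381 + S)/(283 - 270)) = 8*((-381 + S)/13) = 8*((-381 + S)*(1/13)) = 8*(-381/13 + S/13) = -3048/13 + 8*S/13)
(-1154775 + 926678)*(-3761118 + (U(-316) - d(1114, 863))) = (-1154775 + 926678)*(-3761118 + ((-3048/13 + (8/13)*(-316)) - 1*(-373))) = -228097*(-3761118 + ((-3048/13 - 2528/13) + 373)) = -228097*(-3761118 + (-5576/13 + 373)) = -228097*(-3761118 - 727/13) = -228097*(-48895261/13) = 11152862348317/13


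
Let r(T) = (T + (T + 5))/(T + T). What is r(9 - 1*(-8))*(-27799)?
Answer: -1084161/34 ≈ -31887.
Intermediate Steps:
r(T) = (5 + 2*T)/(2*T) (r(T) = (T + (5 + T))/((2*T)) = (5 + 2*T)*(1/(2*T)) = (5 + 2*T)/(2*T))
r(9 - 1*(-8))*(-27799) = ((5/2 + (9 - 1*(-8)))/(9 - 1*(-8)))*(-27799) = ((5/2 + (9 + 8))/(9 + 8))*(-27799) = ((5/2 + 17)/17)*(-27799) = ((1/17)*(39/2))*(-27799) = (39/34)*(-27799) = -1084161/34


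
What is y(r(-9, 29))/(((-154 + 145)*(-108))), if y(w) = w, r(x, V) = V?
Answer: 29/972 ≈ 0.029835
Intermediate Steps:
y(r(-9, 29))/(((-154 + 145)*(-108))) = 29/(((-154 + 145)*(-108))) = 29/((-9*(-108))) = 29/972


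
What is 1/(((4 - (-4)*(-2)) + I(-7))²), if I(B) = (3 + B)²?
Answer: 1/144 ≈ 0.0069444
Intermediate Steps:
1/(((4 - (-4)*(-2)) + I(-7))²) = 1/(((4 - (-4)*(-2)) + (3 - 7)²)²) = 1/(((4 - 4*2) + (-4)²)²) = 1/(((4 - 8) + 16)²) = 1/((-4 + 16)²) = 1/(12²) = 1/144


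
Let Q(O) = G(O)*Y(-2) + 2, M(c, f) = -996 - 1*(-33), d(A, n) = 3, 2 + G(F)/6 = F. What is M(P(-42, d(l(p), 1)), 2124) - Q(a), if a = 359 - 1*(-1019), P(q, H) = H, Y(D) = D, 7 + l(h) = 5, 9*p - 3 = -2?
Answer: 15547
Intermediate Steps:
p = 1/9 (p = 1/3 + (1/9)*(-2) = 1/3 - 2/9 = 1/9 ≈ 0.11111)
l(h) = -2 (l(h) = -7 + 5 = -2)
G(F) = -12 + 6*F
M(c, f) = -963 (M(c, f) = -996 + 33 = -963)
a = 1378 (a = 359 + 1019 = 1378)
Q(O) = 26 - 12*O (Q(O) = (-12 + 6*O)*(-2) + 2 = (24 - 12*O) + 2 = 26 - 12*O)
M(P(-42, d(l(p), 1)), 2124) - Q(a) = -963 - (26 - 12*1378) = -963 - (26 - 16536) = -963 - 1*(-16510) = -963 + 16510 = 15547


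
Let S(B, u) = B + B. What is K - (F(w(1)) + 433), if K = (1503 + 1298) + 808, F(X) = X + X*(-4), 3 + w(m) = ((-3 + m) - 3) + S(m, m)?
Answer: 3158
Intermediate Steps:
S(B, u) = 2*B
w(m) = -9 + 3*m (w(m) = -3 + (((-3 + m) - 3) + 2*m) = -3 + ((-6 + m) + 2*m) = -3 + (-6 + 3*m) = -9 + 3*m)
F(X) = -3*X (F(X) = X - 4*X = -3*X)
K = 3609 (K = 2801 + 808 = 3609)
K - (F(w(1)) + 433) = 3609 - (-3*(-9 + 3*1) + 433) = 3609 - (-3*(-9 + 3) + 433) = 3609 - (-3*(-6) + 433) = 3609 - (18 + 433) = 3609 - 1*451 = 3609 - 451 = 3158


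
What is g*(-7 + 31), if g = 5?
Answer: 120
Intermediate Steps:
g*(-7 + 31) = 5*(-7 + 31) = 5*24 = 120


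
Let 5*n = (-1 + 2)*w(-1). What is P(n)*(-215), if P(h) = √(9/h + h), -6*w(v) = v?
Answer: -43*√243030/6 ≈ -3533.0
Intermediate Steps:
w(v) = -v/6
n = 1/30 (n = ((-1 + 2)*(-⅙*(-1)))/5 = (1*(⅙))/5 = (⅕)*(⅙) = 1/30 ≈ 0.033333)
P(h) = √(h + 9/h)
P(n)*(-215) = √(1/30 + 9/(1/30))*(-215) = √(1/30 + 9*30)*(-215) = √(1/30 + 270)*(-215) = √(8101/30)*(-215) = (√243030/30)*(-215) = -43*√243030/6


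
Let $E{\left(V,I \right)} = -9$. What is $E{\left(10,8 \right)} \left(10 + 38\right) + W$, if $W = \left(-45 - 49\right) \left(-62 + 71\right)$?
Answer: $-1278$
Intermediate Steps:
$W = -846$ ($W = \left(-94\right) 9 = -846$)
$E{\left(10,8 \right)} \left(10 + 38\right) + W = - 9 \left(10 + 38\right) - 846 = \left(-9\right) 48 - 846 = -432 - 846 = -1278$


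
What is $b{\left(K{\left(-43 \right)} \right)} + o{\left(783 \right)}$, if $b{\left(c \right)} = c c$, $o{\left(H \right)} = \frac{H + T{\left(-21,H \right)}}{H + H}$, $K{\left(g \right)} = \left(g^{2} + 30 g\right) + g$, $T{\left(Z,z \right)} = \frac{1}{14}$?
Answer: $\frac{5837407507}{21924} \approx 2.6626 \cdot 10^{5}$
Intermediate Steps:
$T{\left(Z,z \right)} = \frac{1}{14}$
$K{\left(g \right)} = g^{2} + 31 g$
$o{\left(H \right)} = \frac{\frac{1}{14} + H}{2 H}$ ($o{\left(H \right)} = \frac{H + \frac{1}{14}}{H + H} = \frac{\frac{1}{14} + H}{2 H}$)
$b{\left(c \right)} = c^{2}$
$b{\left(K{\left(-43 \right)} \right)} + o{\left(783 \right)} = \left(- 43 \left(31 - 43\right)\right)^{2} + \frac{1 + 14 \cdot 783}{28 \cdot 783} = \left(\left(-43\right) \left(-12\right)\right)^{2} + \frac{1}{28} \cdot \frac{1}{783} \left(1 + 10962\right) = 516^{2} + \frac{1}{28} \cdot \frac{1}{783} \cdot 10963 = 266256 + \frac{10963}{21924} = \frac{5837407507}{21924}$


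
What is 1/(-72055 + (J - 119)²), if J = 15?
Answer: -1/61239 ≈ -1.6329e-5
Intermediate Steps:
1/(-72055 + (J - 119)²) = 1/(-72055 + (15 - 119)²) = 1/(-72055 + (-104)²) = 1/(-72055 + 10816) = 1/(-61239) = -1/61239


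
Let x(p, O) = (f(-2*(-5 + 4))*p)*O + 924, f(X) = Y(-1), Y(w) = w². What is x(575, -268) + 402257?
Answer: 249081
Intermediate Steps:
f(X) = 1 (f(X) = (-1)² = 1)
x(p, O) = 924 + O*p (x(p, O) = (1*p)*O + 924 = p*O + 924 = O*p + 924 = 924 + O*p)
x(575, -268) + 402257 = (924 - 268*575) + 402257 = (924 - 154100) + 402257 = -153176 + 402257 = 249081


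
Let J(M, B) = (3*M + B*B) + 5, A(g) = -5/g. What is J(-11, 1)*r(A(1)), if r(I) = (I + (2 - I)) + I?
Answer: 81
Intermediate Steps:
J(M, B) = 5 + B² + 3*M (J(M, B) = (3*M + B²) + 5 = (B² + 3*M) + 5 = 5 + B² + 3*M)
r(I) = 2 + I
J(-11, 1)*r(A(1)) = (5 + 1² + 3*(-11))*(2 - 5/1) = (5 + 1 - 33)*(2 - 5*1) = -27*(2 - 5) = -27*(-3) = 81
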